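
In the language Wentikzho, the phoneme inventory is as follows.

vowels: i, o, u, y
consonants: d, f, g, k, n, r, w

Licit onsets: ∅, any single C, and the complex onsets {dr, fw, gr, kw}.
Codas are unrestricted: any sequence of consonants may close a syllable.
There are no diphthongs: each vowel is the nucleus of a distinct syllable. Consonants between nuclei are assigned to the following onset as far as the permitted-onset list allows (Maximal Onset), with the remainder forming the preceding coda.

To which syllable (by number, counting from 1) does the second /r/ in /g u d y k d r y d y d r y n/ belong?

5

The vowels are u, y, y, y, y — 5 nuclei, so 5 syllables.
Between /u/ (V1) and /y/ (V2): /d/ is a single consonant, so it becomes the next onset.
Between /y/ (V2) and /y/ (V3): cluster /kdr/ — the longest permitted-onset suffix is /dr/; onset = /dr/, preceding coda = /k/.
Between /y/ (V3) and /y/ (V4): just /d/ — single C goes to the following onset.
Between /y/ (V4) and /y/ (V5): /dr/ is a licit onset in full, so it all attaches to the next syllable.
So the parse is gu.dyk.dry.dy.dryn.
The second /r/ is in the onset of syllable 5 (/dryn/).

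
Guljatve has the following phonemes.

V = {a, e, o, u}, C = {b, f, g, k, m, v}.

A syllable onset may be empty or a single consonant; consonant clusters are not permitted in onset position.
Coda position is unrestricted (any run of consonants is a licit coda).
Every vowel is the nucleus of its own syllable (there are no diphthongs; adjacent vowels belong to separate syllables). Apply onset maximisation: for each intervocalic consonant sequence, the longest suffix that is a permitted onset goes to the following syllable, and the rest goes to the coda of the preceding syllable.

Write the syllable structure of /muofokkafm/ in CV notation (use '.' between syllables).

CV.V.CVC.CVCC

Nuclei (vowels): u, o, o, a → 4 syllables.
Between /u/ (V1) and /o/ (V2): no consonants, so the boundary falls immediately after /u/.
Between /o/ (V2) and /o/ (V3): /f/ → onset of the next syllable (single consonants are always licit onsets).
Between /o/ (V3) and /a/ (V4): cluster /kk/ — the longest permitted-onset suffix is /k/; onset = /k/, preceding coda = /k/.
Syllabification: mu.o.fok.kafm.
Mapping each syllable to C/V: /mu/ → CV, /o/ → V, /fok/ → CVC, /kafm/ → CVCC.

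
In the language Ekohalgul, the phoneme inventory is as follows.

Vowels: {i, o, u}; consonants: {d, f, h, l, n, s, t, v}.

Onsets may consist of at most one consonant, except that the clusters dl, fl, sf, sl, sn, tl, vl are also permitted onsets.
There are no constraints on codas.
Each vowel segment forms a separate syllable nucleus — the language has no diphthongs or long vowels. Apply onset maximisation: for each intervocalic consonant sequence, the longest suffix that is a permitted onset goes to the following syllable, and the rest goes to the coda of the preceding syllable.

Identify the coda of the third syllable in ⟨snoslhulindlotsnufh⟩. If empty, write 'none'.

Nuclei (vowels): o, u, i, o, u → 5 syllables.
V1 /o/ – V2 /u/: /slh/ — longest licit onset from the right is /h/, leaving /sl/ as coda.
V2 /u/ – V3 /i/: /l/ is a single consonant, so it becomes the next onset.
V3 /i/ – V4 /o/: /ndl/ splits as /n/ + /dl/ (/dl/ is the longest suffix that is a licit onset).
V4 /o/ – V5 /u/: /tsn/; trying suffixes from longest down, /sn/ is the first permitted one, so coda /t/ | onset /sn/.
Result: snosl.hu.lin.dlot.snufh.
Syllable 3 is /lin/: onset /l/, nucleus /i/, coda /n/.

n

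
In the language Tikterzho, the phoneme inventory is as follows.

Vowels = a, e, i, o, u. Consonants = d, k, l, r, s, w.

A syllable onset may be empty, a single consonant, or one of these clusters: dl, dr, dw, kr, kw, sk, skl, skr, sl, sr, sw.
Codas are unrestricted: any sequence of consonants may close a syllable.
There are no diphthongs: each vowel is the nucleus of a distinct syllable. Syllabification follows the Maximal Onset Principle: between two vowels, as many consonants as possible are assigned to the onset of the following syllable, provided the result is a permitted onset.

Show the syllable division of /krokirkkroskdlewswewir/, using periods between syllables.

Nuclei (vowels): o, i, o, e, e, i → 6 syllables.
V1 /o/ – V2 /i/: /k/ is a single consonant, so it becomes the next onset.
V2 /i/ – V3 /o/: /rkkr/ — longest licit onset from the right is /kr/, leaving /rk/ as coda.
V3 /o/ – V4 /e/: cluster /skdl/ — the longest permitted-onset suffix is /dl/; onset = /dl/, preceding coda = /sk/.
V4 /e/ – V5 /e/: cluster /wsw/ — the longest permitted-onset suffix is /sw/; onset = /sw/, preceding coda = /w/.
V5 /e/ – V6 /i/: /w/ → onset of the next syllable (single consonants are always licit onsets).

kro.kirk.krosk.dlew.swe.wir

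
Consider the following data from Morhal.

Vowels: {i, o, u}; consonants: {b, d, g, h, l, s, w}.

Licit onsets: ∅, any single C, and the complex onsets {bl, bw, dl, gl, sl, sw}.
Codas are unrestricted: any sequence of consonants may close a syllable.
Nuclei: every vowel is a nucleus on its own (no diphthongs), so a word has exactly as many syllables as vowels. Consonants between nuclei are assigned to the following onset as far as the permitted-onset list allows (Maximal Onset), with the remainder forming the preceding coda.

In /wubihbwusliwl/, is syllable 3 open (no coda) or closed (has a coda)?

open

Nuclei (vowels): u, i, u, i → 4 syllables.
σ1/σ2 boundary: /b/ is a single consonant, so it becomes the next onset.
σ2/σ3 boundary: /hbw/; trying suffixes from longest down, /bw/ is the first permitted one, so coda /h/ | onset /bw/.
σ3/σ4 boundary: /sl/ is a licit onset in full, so it all attaches to the next syllable.
Putting it together: wu.bih.bwu.sliwl.
Syllable 3 is /bwu/; it ends in its nucleus with no coda, so it is open.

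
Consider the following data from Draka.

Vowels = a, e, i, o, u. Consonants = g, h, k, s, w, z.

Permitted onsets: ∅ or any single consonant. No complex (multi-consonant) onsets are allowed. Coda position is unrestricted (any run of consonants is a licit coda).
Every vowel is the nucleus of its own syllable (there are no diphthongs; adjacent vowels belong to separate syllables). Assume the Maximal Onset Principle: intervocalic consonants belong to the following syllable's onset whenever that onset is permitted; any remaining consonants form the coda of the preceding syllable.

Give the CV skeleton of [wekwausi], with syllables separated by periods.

Nuclei (vowels): e, a, u, i → 4 syllables.
σ1/σ2 boundary: /kw/; trying suffixes from longest down, /w/ is the first permitted one, so coda /k/ | onset /w/.
σ2/σ3 boundary: hiatus — the boundary sits between the two vowels.
σ3/σ4 boundary: just /s/ — single C goes to the following onset.
Putting it together: wek.wa.u.si.
Mapping each syllable to C/V: /wek/ → CVC, /wa/ → CV, /u/ → V, /si/ → CV.

CVC.CV.V.CV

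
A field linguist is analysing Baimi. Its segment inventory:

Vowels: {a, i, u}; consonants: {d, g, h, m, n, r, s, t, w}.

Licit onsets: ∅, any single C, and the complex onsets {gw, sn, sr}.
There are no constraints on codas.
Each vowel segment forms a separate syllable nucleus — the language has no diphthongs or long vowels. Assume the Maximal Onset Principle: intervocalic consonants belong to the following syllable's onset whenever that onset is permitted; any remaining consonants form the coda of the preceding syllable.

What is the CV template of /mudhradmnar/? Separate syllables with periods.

The vowels are u, a, a — 3 nuclei, so 3 syllables.
V1 /u/ – V2 /a/: /dhr/ — longest licit onset from the right is /r/, leaving /dh/ as coda.
V2 /a/ – V3 /a/: cluster /dmn/ — the longest permitted-onset suffix is /n/; onset = /n/, preceding coda = /dm/.
Result: mudh.radm.nar.
Mapping each syllable to C/V: /mudh/ → CVCC, /radm/ → CVCC, /nar/ → CVC.

CVCC.CVCC.CVC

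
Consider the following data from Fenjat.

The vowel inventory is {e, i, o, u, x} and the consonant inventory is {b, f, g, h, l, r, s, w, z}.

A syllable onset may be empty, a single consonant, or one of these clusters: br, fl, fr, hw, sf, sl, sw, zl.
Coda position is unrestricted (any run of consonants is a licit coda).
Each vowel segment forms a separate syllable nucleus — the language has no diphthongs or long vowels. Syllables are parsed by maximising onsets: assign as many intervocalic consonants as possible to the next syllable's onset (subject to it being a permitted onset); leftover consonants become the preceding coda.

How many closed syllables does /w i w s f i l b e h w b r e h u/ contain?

The vowels are i, i, e, e, u — 5 nuclei, so 5 syllables.
/i…i/ gap (V1→V2): /wsf/ splits as /w/ + /sf/ (/sf/ is the longest suffix that is a licit onset).
/i…e/ gap (V2→V3): /lb/; trying suffixes from longest down, /b/ is the first permitted one, so coda /l/ | onset /b/.
/e…e/ gap (V3→V4): /hwbr/; trying suffixes from longest down, /br/ is the first permitted one, so coda /hw/ | onset /br/.
/e…u/ gap (V4→V5): /h/ is a single consonant, so it becomes the next onset.
So the parse is wiw.sfil.behw.bre.hu.
Classifying each syllable: /wiw/ (closed), /sfil/ (closed), /behw/ (closed), /bre/ (open), /hu/ (open).
Closed syllables: 3.

3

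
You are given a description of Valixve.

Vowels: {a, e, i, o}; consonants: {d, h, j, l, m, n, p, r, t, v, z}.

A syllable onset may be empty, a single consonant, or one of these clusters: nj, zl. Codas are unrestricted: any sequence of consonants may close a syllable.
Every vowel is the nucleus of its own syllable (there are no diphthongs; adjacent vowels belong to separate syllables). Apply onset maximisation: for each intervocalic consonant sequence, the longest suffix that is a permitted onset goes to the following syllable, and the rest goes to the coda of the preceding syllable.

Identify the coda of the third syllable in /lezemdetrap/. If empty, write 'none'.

t

The vowels are e, e, e, a — 4 nuclei, so 4 syllables.
σ1/σ2 boundary: /z/ → onset of the next syllable (single consonants are always licit onsets).
σ2/σ3 boundary: /md/; trying suffixes from longest down, /d/ is the first permitted one, so coda /m/ | onset /d/.
σ3/σ4 boundary: /tr/; trying suffixes from longest down, /r/ is the first permitted one, so coda /t/ | onset /r/.
So the parse is le.zem.det.rap.
Syllable 3 is /det/: onset /d/, nucleus /e/, coda /t/.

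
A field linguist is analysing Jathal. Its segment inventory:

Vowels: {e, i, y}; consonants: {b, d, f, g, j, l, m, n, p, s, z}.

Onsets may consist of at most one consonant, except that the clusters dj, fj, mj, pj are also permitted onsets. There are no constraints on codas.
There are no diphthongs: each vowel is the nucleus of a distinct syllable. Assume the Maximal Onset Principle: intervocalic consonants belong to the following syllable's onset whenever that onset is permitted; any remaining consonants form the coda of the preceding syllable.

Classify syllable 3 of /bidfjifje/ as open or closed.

The vowels are i, i, e — 3 nuclei, so 3 syllables.
/i…i/ gap (V1→V2): /dfj/ — longest licit onset from the right is /fj/, leaving /d/ as coda.
/i…e/ gap (V2→V3): /fj/ — entire cluster is a permitted onset → onset /fj/, coda ∅.
Syllabification: bid.fji.fje.
Syllable 3 is /fje/; it ends in its nucleus with no coda, so it is open.

open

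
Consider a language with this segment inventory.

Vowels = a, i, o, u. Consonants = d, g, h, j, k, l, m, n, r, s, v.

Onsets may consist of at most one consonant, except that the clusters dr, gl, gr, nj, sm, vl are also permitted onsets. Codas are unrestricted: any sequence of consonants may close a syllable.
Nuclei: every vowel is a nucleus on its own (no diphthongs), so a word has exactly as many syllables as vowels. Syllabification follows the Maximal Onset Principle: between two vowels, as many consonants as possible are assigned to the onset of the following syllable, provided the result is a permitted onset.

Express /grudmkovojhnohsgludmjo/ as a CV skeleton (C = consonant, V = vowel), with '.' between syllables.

CCVCC.CV.CVCC.CVCC.CCVCC.CV

Vowels present: u, o, o, o, u, o; each is a nucleus, giving 6 syllables.
V1 /u/ – V2 /o/: cluster /dmk/ — the longest permitted-onset suffix is /k/; onset = /k/, preceding coda = /dm/.
V2 /o/ – V3 /o/: just /v/ — single C goes to the following onset.
V3 /o/ – V4 /o/: /jhn/ — longest licit onset from the right is /n/, leaving /jh/ as coda.
V4 /o/ – V5 /u/: /hsgl/ — longest licit onset from the right is /gl/, leaving /hs/ as coda.
V5 /u/ – V6 /o/: /dmj/; trying suffixes from longest down, /j/ is the first permitted one, so coda /dm/ | onset /j/.
Putting it together: grudm.ko.vojh.nohs.gludm.jo.
Mapping each syllable to C/V: /grudm/ → CCVCC, /ko/ → CV, /vojh/ → CVCC, /nohs/ → CVCC, /gludm/ → CCVCC, /jo/ → CV.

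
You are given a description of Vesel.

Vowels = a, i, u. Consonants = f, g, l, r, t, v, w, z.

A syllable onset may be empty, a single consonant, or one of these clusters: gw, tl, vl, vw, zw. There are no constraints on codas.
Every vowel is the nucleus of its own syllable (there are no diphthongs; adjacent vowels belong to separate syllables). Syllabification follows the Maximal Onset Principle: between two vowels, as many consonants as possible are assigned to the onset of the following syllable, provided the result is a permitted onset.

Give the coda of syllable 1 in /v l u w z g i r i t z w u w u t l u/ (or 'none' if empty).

The vowels are u, i, i, u, u, u — 6 nuclei, so 6 syllables.
V1 /u/ – V2 /i/: /wzg/ splits as /wz/ + /g/ (/g/ is the longest suffix that is a licit onset).
V2 /i/ – V3 /i/: just /r/ — single C goes to the following onset.
V3 /i/ – V4 /u/: cluster /tzw/ — the longest permitted-onset suffix is /zw/; onset = /zw/, preceding coda = /t/.
V4 /u/ – V5 /u/: /w/ → onset of the next syllable (single consonants are always licit onsets).
V5 /u/ – V6 /u/: cluster /tl/ — /tl/ is itself a permitted onset, so the whole cluster goes right; preceding coda = ∅.
Result: vluwz.gi.rit.zwu.wu.tlu.
Syllable 1 is /vluwz/: onset /vl/, nucleus /u/, coda /wz/.

wz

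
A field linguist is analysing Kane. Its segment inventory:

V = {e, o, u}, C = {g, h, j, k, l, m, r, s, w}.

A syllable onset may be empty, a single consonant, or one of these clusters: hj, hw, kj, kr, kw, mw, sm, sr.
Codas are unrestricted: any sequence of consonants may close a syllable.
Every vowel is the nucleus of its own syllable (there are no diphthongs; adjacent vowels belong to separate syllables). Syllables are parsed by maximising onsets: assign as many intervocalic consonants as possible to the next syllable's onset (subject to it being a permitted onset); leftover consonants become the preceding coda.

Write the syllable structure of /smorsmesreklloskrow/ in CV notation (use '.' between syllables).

Vowels present: o, e, e, o, o; each is a nucleus, giving 5 syllables.
σ1/σ2 boundary: cluster /rsm/ — the longest permitted-onset suffix is /sm/; onset = /sm/, preceding coda = /r/.
σ2/σ3 boundary: /sr/ — entire cluster is a permitted onset → onset /sr/, coda ∅.
σ3/σ4 boundary: cluster /kll/ — the longest permitted-onset suffix is /l/; onset = /l/, preceding coda = /kl/.
σ4/σ5 boundary: cluster /skr/ — the longest permitted-onset suffix is /kr/; onset = /kr/, preceding coda = /s/.
Syllabification: smor.sme.srekl.los.krow.
Mapping each syllable to C/V: /smor/ → CCVC, /sme/ → CCV, /srekl/ → CCVCC, /los/ → CVC, /krow/ → CCVC.

CCVC.CCV.CCVCC.CVC.CCVC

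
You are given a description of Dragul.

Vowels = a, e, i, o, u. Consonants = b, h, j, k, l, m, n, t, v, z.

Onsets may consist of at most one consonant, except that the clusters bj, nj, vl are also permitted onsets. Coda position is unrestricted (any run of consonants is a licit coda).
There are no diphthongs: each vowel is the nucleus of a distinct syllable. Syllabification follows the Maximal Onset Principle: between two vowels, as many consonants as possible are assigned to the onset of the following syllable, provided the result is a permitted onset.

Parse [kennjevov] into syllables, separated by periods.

The vowels are e, e, o — 3 nuclei, so 3 syllables.
Between /e/ (V1) and /e/ (V2): /nnj/; trying suffixes from longest down, /nj/ is the first permitted one, so coda /n/ | onset /nj/.
Between /e/ (V2) and /o/ (V3): /v/ is a single consonant, so it becomes the next onset.

ken.nje.vov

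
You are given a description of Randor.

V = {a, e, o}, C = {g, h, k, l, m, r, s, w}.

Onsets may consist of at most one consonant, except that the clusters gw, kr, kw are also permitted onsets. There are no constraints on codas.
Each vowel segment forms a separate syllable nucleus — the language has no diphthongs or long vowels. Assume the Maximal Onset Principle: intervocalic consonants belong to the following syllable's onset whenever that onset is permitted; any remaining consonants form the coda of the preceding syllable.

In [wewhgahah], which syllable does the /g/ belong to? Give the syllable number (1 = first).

Nuclei (vowels): e, a, a → 3 syllables.
V1 /e/ – V2 /a/: /whg/; trying suffixes from longest down, /g/ is the first permitted one, so coda /wh/ | onset /g/.
V2 /a/ – V3 /a/: /h/ is a single consonant, so it becomes the next onset.
Putting it together: wewh.ga.hah.
The /g/ is in the onset of syllable 2 (/ga/).

2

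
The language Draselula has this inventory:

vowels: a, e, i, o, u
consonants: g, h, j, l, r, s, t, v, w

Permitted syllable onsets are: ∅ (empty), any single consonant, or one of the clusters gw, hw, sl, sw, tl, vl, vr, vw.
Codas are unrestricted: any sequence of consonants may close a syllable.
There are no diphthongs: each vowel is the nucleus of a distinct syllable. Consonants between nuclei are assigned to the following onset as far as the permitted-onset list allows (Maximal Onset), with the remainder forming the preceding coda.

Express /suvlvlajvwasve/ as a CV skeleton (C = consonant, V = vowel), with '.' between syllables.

Nuclei (vowels): u, a, a, e → 4 syllables.
/u…a/ gap (V1→V2): /vlvl/ splits as /vl/ + /vl/ (/vl/ is the longest suffix that is a licit onset).
/a…a/ gap (V2→V3): /jvw/ splits as /j/ + /vw/ (/vw/ is the longest suffix that is a licit onset).
/a…e/ gap (V3→V4): /sv/ — longest licit onset from the right is /v/, leaving /s/ as coda.
Syllabification: suvl.vlaj.vwas.ve.
Mapping each syllable to C/V: /suvl/ → CVCC, /vlaj/ → CCVC, /vwas/ → CCVC, /ve/ → CV.

CVCC.CCVC.CCVC.CV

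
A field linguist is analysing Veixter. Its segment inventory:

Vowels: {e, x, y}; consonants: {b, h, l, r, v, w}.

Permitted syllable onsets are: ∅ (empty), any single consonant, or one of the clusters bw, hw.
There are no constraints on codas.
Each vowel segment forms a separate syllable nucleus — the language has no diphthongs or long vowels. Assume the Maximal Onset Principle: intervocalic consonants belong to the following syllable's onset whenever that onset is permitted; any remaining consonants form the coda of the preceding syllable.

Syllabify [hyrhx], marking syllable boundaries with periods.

hyr.hx

Nuclei (vowels): y, x → 2 syllables.
σ1/σ2 boundary: /rh/; trying suffixes from longest down, /h/ is the first permitted one, so coda /r/ | onset /h/.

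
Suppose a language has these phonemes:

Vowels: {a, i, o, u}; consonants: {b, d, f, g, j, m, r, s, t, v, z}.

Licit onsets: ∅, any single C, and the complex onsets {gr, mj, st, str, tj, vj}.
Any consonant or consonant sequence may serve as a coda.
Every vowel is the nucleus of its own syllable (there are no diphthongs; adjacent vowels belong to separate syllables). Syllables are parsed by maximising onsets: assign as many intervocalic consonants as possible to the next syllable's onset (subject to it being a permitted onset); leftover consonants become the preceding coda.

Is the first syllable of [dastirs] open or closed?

Nuclei (vowels): a, i → 2 syllables.
σ1/σ2 boundary: cluster /st/ — /st/ is itself a permitted onset, so the whole cluster goes right; preceding coda = ∅.
Syllabification: da.stirs.
Syllable 1 is /da/; it ends in its nucleus with no coda, so it is open.

open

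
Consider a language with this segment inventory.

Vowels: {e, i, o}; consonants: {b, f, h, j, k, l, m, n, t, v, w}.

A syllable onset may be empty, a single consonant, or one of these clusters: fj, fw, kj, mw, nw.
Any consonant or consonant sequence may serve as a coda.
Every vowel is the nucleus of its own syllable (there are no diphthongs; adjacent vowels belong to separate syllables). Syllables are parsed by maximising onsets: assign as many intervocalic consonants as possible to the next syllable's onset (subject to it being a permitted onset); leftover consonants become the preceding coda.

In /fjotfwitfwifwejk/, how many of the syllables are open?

Nuclei (vowels): o, i, i, e → 4 syllables.
/o…i/ gap (V1→V2): /tfw/; trying suffixes from longest down, /fw/ is the first permitted one, so coda /t/ | onset /fw/.
/i…i/ gap (V2→V3): /tfw/ splits as /t/ + /fw/ (/fw/ is the longest suffix that is a licit onset).
/i…e/ gap (V3→V4): /fw/ is a licit onset in full, so it all attaches to the next syllable.
So the parse is fjot.fwit.fwi.fwejk.
Classifying each syllable: /fjot/ (closed), /fwit/ (closed), /fwi/ (open), /fwejk/ (closed).
Open syllables: 1.

1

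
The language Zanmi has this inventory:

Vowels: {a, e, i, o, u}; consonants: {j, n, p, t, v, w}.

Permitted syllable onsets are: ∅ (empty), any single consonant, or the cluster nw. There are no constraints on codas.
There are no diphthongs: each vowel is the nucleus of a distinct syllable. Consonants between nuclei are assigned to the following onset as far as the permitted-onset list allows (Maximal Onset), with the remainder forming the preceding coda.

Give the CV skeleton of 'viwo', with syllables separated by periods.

Vowels present: i, o; each is a nucleus, giving 2 syllables.
Between /i/ (V1) and /o/ (V2): just /w/ — single C goes to the following onset.
So the parse is vi.wo.
Mapping each syllable to C/V: /vi/ → CV, /wo/ → CV.

CV.CV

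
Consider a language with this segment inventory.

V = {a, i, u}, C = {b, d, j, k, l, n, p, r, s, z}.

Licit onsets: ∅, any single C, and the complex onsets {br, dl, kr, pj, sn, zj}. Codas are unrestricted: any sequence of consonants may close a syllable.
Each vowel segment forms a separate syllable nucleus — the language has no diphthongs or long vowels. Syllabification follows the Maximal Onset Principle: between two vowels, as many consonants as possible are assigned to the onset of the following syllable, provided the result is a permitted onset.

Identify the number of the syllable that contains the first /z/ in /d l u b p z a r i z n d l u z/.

Vowels present: u, a, i, u; each is a nucleus, giving 4 syllables.
/u…a/ gap (V1→V2): /bpz/; trying suffixes from longest down, /z/ is the first permitted one, so coda /bp/ | onset /z/.
/a…i/ gap (V2→V3): /r/ is a single consonant, so it becomes the next onset.
/i…u/ gap (V3→V4): /zndl/; trying suffixes from longest down, /dl/ is the first permitted one, so coda /zn/ | onset /dl/.
Syllabification: dlubp.za.rizn.dluz.
The first /z/ is in the onset of syllable 2 (/za/).

2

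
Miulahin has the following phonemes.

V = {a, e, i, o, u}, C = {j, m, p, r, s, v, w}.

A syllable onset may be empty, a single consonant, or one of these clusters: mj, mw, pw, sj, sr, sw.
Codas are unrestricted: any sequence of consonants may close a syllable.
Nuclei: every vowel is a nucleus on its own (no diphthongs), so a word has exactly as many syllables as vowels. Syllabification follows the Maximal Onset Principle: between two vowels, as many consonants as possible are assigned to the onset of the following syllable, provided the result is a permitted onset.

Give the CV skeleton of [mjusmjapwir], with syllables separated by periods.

Nuclei (vowels): u, a, i → 3 syllables.
V1 /u/ – V2 /a/: /smj/; trying suffixes from longest down, /mj/ is the first permitted one, so coda /s/ | onset /mj/.
V2 /a/ – V3 /i/: /pw/ is a licit onset in full, so it all attaches to the next syllable.
Syllabification: mjus.mja.pwir.
Mapping each syllable to C/V: /mjus/ → CCVC, /mja/ → CCV, /pwir/ → CCVC.

CCVC.CCV.CCVC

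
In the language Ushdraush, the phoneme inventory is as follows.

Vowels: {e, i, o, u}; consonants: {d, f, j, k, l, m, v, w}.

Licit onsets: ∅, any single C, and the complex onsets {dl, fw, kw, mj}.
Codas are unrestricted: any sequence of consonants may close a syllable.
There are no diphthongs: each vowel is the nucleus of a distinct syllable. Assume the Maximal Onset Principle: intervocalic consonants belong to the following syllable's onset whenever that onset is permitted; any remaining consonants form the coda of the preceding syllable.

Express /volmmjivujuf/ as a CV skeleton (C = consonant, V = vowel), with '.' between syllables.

Nuclei (vowels): o, i, u, u → 4 syllables.
/o…i/ gap (V1→V2): /lmmj/ — longest licit onset from the right is /mj/, leaving /lm/ as coda.
/i…u/ gap (V2→V3): /v/ → onset of the next syllable (single consonants are always licit onsets).
/u…u/ gap (V3→V4): just /j/ — single C goes to the following onset.
Putting it together: volm.mji.vu.juf.
Mapping each syllable to C/V: /volm/ → CVCC, /mji/ → CCV, /vu/ → CV, /juf/ → CVC.

CVCC.CCV.CV.CVC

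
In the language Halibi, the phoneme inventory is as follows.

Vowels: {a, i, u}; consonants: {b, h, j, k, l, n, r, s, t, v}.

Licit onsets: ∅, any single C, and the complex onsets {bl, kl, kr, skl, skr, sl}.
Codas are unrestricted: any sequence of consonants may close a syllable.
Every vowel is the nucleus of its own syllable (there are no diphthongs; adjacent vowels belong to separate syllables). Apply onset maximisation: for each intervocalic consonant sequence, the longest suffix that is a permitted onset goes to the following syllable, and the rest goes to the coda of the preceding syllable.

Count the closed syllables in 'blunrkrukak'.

Nuclei (vowels): u, u, a → 3 syllables.
Between /u/ (V1) and /u/ (V2): cluster /nrkr/ — the longest permitted-onset suffix is /kr/; onset = /kr/, preceding coda = /nr/.
Between /u/ (V2) and /a/ (V3): just /k/ — single C goes to the following onset.
Putting it together: blunr.kru.kak.
Classifying each syllable: /blunr/ (closed), /kru/ (open), /kak/ (closed).
Closed syllables: 2.

2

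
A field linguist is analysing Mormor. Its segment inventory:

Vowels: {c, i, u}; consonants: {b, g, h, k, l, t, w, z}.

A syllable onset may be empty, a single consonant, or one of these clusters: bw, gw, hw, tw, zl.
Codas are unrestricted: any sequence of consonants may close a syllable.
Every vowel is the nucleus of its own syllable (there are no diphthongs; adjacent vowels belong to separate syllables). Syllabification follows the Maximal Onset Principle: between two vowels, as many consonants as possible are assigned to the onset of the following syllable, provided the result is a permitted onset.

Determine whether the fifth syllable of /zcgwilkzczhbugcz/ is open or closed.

Vowels present: c, i, c, u, c; each is a nucleus, giving 5 syllables.
σ1/σ2 boundary: cluster /gw/ — /gw/ is itself a permitted onset, so the whole cluster goes right; preceding coda = ∅.
σ2/σ3 boundary: cluster /lkz/ — the longest permitted-onset suffix is /z/; onset = /z/, preceding coda = /lk/.
σ3/σ4 boundary: /zhb/; trying suffixes from longest down, /b/ is the first permitted one, so coda /zh/ | onset /b/.
σ4/σ5 boundary: just /g/ — single C goes to the following onset.
Putting it together: zc.gwilk.zczh.bu.gcz.
Syllable 5 is /gcz/ with coda /z/, so it is closed.

closed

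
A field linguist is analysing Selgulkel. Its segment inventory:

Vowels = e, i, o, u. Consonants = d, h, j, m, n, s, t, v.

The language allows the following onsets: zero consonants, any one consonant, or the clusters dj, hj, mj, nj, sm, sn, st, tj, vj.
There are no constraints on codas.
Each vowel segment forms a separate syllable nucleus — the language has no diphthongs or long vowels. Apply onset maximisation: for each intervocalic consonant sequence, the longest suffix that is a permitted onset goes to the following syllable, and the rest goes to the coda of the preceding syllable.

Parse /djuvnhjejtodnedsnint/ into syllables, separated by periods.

The vowels are u, e, o, e, i — 5 nuclei, so 5 syllables.
V1 /u/ – V2 /e/: /vnhj/ — longest licit onset from the right is /hj/, leaving /vn/ as coda.
V2 /e/ – V3 /o/: cluster /jt/ — the longest permitted-onset suffix is /t/; onset = /t/, preceding coda = /j/.
V3 /o/ – V4 /e/: cluster /dn/ — the longest permitted-onset suffix is /n/; onset = /n/, preceding coda = /d/.
V4 /e/ – V5 /i/: cluster /dsn/ — the longest permitted-onset suffix is /sn/; onset = /sn/, preceding coda = /d/.

djuvn.hjej.tod.ned.snint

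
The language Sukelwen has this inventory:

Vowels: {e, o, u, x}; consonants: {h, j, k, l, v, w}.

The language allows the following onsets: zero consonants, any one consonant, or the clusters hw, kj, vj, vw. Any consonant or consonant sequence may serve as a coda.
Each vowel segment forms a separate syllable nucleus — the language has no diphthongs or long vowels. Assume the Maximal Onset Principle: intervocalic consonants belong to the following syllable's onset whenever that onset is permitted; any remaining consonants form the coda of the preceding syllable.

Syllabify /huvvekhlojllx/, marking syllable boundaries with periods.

Vowels present: u, e, o, x; each is a nucleus, giving 4 syllables.
Between /u/ (V1) and /e/ (V2): cluster /vv/ — the longest permitted-onset suffix is /v/; onset = /v/, preceding coda = /v/.
Between /e/ (V2) and /o/ (V3): cluster /khl/ — the longest permitted-onset suffix is /l/; onset = /l/, preceding coda = /kh/.
Between /o/ (V3) and /x/ (V4): /jll/; trying suffixes from longest down, /l/ is the first permitted one, so coda /jl/ | onset /l/.

huv.vekh.lojl.lx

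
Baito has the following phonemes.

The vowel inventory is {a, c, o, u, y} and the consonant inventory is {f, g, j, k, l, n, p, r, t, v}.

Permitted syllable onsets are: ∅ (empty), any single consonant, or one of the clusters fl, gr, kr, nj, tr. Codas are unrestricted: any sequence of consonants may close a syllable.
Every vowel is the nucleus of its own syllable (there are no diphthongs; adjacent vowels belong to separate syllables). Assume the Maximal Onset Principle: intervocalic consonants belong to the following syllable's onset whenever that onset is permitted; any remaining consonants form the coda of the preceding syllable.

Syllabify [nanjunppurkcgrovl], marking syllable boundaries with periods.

na.njunp.pur.kc.grovl

Vowels present: a, u, u, c, o; each is a nucleus, giving 5 syllables.
Between /a/ (V1) and /u/ (V2): cluster /nj/ — /nj/ is itself a permitted onset, so the whole cluster goes right; preceding coda = ∅.
Between /u/ (V2) and /u/ (V3): /npp/; trying suffixes from longest down, /p/ is the first permitted one, so coda /np/ | onset /p/.
Between /u/ (V3) and /c/ (V4): /rk/ splits as /r/ + /k/ (/k/ is the longest suffix that is a licit onset).
Between /c/ (V4) and /o/ (V5): /gr/ is a licit onset in full, so it all attaches to the next syllable.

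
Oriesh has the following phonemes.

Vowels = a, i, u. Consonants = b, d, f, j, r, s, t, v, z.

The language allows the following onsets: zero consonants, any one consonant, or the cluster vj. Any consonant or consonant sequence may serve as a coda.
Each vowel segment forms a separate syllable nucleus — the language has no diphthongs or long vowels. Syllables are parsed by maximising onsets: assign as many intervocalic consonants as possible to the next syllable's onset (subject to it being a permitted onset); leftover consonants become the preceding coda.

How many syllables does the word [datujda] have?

Nuclei (vowels): a, u, a → 3 syllables.

3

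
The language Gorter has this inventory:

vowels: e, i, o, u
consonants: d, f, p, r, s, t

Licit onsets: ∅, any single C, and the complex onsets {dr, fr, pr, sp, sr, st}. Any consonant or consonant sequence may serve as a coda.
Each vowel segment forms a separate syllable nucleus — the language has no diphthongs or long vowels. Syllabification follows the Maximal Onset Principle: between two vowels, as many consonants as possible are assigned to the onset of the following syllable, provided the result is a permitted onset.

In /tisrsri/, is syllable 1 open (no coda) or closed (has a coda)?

Vowels present: i, i; each is a nucleus, giving 2 syllables.
V1 /i/ – V2 /i/: /srsr/ — longest licit onset from the right is /sr/, leaving /sr/ as coda.
So the parse is tisr.sri.
Syllable 1 is /tisr/ with coda /sr/, so it is closed.

closed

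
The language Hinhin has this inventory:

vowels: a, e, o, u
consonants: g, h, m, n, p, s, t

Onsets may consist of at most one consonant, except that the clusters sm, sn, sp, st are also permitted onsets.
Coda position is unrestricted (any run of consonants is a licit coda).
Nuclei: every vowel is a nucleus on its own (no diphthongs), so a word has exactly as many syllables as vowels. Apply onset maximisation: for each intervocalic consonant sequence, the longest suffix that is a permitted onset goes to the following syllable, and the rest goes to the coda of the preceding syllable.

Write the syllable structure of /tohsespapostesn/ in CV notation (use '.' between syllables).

Vowels present: o, e, a, o, e; each is a nucleus, giving 5 syllables.
σ1/σ2 boundary: /hs/ — longest licit onset from the right is /s/, leaving /h/ as coda.
σ2/σ3 boundary: /sp/ — entire cluster is a permitted onset → onset /sp/, coda ∅.
σ3/σ4 boundary: /p/ → onset of the next syllable (single consonants are always licit onsets).
σ4/σ5 boundary: /st/ — entire cluster is a permitted onset → onset /st/, coda ∅.
Result: toh.se.spa.po.stesn.
Mapping each syllable to C/V: /toh/ → CVC, /se/ → CV, /spa/ → CCV, /po/ → CV, /stesn/ → CCVCC.

CVC.CV.CCV.CV.CCVCC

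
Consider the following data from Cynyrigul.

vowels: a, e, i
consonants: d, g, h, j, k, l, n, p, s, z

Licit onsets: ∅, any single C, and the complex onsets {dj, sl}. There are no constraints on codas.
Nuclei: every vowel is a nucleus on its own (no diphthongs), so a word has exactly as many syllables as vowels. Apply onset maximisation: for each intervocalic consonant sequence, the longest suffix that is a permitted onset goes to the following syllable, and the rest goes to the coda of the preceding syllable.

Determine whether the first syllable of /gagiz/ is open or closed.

open

The vowels are a, i — 2 nuclei, so 2 syllables.
V1 /a/ – V2 /i/: /g/ → onset of the next syllable (single consonants are always licit onsets).
So the parse is ga.giz.
Syllable 1 is /ga/; it ends in its nucleus with no coda, so it is open.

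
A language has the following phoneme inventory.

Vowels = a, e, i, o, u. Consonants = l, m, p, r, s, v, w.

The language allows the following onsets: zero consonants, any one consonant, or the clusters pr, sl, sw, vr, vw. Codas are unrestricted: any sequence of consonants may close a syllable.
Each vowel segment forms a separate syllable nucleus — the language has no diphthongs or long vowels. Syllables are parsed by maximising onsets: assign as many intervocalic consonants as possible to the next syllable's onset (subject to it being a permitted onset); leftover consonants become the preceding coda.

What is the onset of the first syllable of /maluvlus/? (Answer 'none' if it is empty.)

Nuclei (vowels): a, u, u → 3 syllables.
Between /a/ (V1) and /u/ (V2): just /l/ — single C goes to the following onset.
Between /u/ (V2) and /u/ (V3): cluster /vl/ — the longest permitted-onset suffix is /l/; onset = /l/, preceding coda = /v/.
Putting it together: ma.luv.lus.
Syllable 1 is /ma/: onset /m/, nucleus /a/, coda ∅.

m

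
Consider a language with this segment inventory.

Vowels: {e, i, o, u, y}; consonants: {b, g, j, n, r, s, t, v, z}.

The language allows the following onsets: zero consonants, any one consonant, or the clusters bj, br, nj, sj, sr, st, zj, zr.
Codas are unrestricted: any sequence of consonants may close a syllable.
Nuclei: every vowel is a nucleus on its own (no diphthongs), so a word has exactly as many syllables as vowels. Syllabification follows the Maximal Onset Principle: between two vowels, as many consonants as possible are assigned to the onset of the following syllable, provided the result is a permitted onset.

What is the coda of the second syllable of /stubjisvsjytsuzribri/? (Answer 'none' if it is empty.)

sv

The vowels are u, i, y, u, i, i — 6 nuclei, so 6 syllables.
/u…i/ gap (V1→V2): cluster /bj/ — /bj/ is itself a permitted onset, so the whole cluster goes right; preceding coda = ∅.
/i…y/ gap (V2→V3): cluster /svsj/ — the longest permitted-onset suffix is /sj/; onset = /sj/, preceding coda = /sv/.
/y…u/ gap (V3→V4): /ts/ — longest licit onset from the right is /s/, leaving /t/ as coda.
/u…i/ gap (V4→V5): /zr/ — entire cluster is a permitted onset → onset /zr/, coda ∅.
/i…i/ gap (V5→V6): /br/ is a licit onset in full, so it all attaches to the next syllable.
Putting it together: stu.bjisv.sjyt.su.zri.bri.
Syllable 2 is /bjisv/: onset /bj/, nucleus /i/, coda /sv/.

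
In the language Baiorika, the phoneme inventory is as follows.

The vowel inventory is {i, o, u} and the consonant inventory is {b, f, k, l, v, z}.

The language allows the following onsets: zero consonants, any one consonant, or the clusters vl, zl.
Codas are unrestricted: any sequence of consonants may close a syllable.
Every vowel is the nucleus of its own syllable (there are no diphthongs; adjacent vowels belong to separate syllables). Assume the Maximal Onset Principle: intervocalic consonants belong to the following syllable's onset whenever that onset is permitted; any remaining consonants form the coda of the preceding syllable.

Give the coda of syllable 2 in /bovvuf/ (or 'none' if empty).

Vowels present: o, u; each is a nucleus, giving 2 syllables.
/o…u/ gap (V1→V2): /vv/; trying suffixes from longest down, /v/ is the first permitted one, so coda /v/ | onset /v/.
Result: bov.vuf.
Syllable 2 is /vuf/: onset /v/, nucleus /u/, coda /f/.

f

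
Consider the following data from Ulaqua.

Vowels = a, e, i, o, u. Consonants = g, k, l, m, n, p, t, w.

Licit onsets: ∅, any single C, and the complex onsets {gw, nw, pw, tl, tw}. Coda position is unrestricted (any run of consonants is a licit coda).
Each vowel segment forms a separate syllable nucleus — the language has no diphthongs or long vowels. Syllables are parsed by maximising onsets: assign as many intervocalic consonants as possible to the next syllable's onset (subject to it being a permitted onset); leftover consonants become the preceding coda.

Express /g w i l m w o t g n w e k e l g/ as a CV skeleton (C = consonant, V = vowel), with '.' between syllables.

CCVCC.CVCC.CCV.CVCC

The vowels are i, o, e, e — 4 nuclei, so 4 syllables.
/i…o/ gap (V1→V2): /lmw/ splits as /lm/ + /w/ (/w/ is the longest suffix that is a licit onset).
/o…e/ gap (V2→V3): /tgnw/ splits as /tg/ + /nw/ (/nw/ is the longest suffix that is a licit onset).
/e…e/ gap (V3→V4): just /k/ — single C goes to the following onset.
So the parse is gwilm.wotg.nwe.kelg.
Mapping each syllable to C/V: /gwilm/ → CCVCC, /wotg/ → CVCC, /nwe/ → CCV, /kelg/ → CVCC.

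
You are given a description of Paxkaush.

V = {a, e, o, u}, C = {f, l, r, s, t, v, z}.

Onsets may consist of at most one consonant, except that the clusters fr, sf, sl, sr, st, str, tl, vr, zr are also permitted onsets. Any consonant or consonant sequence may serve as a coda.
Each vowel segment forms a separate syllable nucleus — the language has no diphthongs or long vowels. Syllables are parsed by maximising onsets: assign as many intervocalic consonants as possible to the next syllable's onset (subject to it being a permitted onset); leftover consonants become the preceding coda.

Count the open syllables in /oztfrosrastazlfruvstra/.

The vowels are o, o, a, a, u, a — 6 nuclei, so 6 syllables.
σ1/σ2 boundary: /ztfr/ splits as /zt/ + /fr/ (/fr/ is the longest suffix that is a licit onset).
σ2/σ3 boundary: /sr/ is a licit onset in full, so it all attaches to the next syllable.
σ3/σ4 boundary: cluster /st/ — /st/ is itself a permitted onset, so the whole cluster goes right; preceding coda = ∅.
σ4/σ5 boundary: /zlfr/; trying suffixes from longest down, /fr/ is the first permitted one, so coda /zl/ | onset /fr/.
σ5/σ6 boundary: /vstr/ — longest licit onset from the right is /str/, leaving /v/ as coda.
So the parse is ozt.fro.sra.stazl.fruv.stra.
Classifying each syllable: /ozt/ (closed), /fro/ (open), /sra/ (open), /stazl/ (closed), /fruv/ (closed), /stra/ (open).
Open syllables: 3.

3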